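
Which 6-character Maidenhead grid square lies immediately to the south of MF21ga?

Latitude subsquare a = 0; −1 → -1, wraps to 23 = x, carry into square.
Latitude square 1; −1 → 0.
The longitude characters are unchanged.

MF20gx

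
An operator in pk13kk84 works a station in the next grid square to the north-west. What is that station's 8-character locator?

PK13kk75

Longitude extended square 8; −1 → 7.
Latitude extended square 4; +1 → 5.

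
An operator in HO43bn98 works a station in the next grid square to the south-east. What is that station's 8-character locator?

HO43cn07

Longitude extended square 9; +1 → 10, wraps to 0, carry into subsquare.
Longitude subsquare b = 1; +1 → 2 = c.
Latitude extended square 8; −1 → 7.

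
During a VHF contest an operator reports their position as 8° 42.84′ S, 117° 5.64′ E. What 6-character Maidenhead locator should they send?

OI81ng

Add 180° to longitude and 90° to latitude: 297.0940, 81.2860.
Field: lon ⌊297.0940/20⌋ = 14 → O; lat ⌊81.2860/10⌋ = 8 → I.
Square: lon ⌊17.0940/2⌋ = 8; lat ⌊1.2860/1⌋ = 1.
Subsquare: lon ⌊1.0940/0.0833333⌋ = 13 → n; lat ⌊0.2860/0.0416667⌋ = 6 → g.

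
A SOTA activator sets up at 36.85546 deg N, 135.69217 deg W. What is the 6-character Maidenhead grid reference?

Offset from 180°W / 90°S: lon 44.3078°, lat 126.8555°.
Field: lon ⌊44.3078/20⌋ = 2 → C; lat ⌊126.8555/10⌋ = 12 → M.
Square: lon ⌊4.3078/2⌋ = 2; lat ⌊6.8555/1⌋ = 6.
Subsquare: lon ⌊0.3078/0.0833333⌋ = 3 → d; lat ⌊0.8555/0.0416667⌋ = 20 → u.

CM26du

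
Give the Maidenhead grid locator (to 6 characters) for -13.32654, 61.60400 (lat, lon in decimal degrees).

Shift to the Maidenhead origin (180°W, 90°S): lon 241.6040, lat 76.6735.
Field (20°×10°, letters A–R): lon ⌊241.6040/20⌋ = 12 → M; lat ⌊76.6735/10⌋ = 7 → H.
Square (2°×1°, digits 0–9): lon ⌊1.6040/2⌋ = 0; lat ⌊6.6735/1⌋ = 6.
Subsquare (5′×2.5′, letters a–x): lon ⌊1.6040/0.0833333⌋ = 19 → t; lat ⌊0.6735/0.0416667⌋ = 16 → q.

MH06tq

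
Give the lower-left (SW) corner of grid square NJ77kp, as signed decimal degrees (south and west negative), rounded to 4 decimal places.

Field N=13, J=9: +13·20° lon, +9·10° lat → SW at lon 80°, lat 0°.
Square 7, 7: +7·2° lon, +7·1° lat → SW at lon 94°, lat 7°.
Subsquare k=10, p=15: +10·0.0833333° lon, +15·0.0416667° lat → SW at lon 94.8333°, lat 7.625°.
latitude 7.6250, longitude 94.8333.

7.6250, 94.8333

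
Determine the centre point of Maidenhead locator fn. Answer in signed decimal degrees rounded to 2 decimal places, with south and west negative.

45.00, -70.00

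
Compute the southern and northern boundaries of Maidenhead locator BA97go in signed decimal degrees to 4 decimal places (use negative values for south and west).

Field B=1, A=0: +1·20° lon, +0·10° lat → SW at lon -160°, lat -90°.
Square 9, 7: +9·2° lon, +7·1° lat → SW at lon -142°, lat -83°.
Subsquare g=6, o=14: +6·0.0833333° lon, +14·0.0416667° lat → SW at lon -141.5°, lat -82.4167°.
Cell spans 0.0833333° lon × 0.0416667° lat.
south -82.4167, north -82.3750.

-82.4167, -82.3750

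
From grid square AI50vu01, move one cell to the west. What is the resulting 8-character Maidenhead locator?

AI50uu91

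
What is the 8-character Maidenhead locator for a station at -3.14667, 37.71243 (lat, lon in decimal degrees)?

KI86uu54

Shift to the Maidenhead origin (180°W, 90°S): lon 217.71243, lat 86.85333.
Field: lon ⌊217.71243/20⌋ = 10 → K; lat ⌊86.85333/10⌋ = 8 → I.
Square: lon ⌊17.71243/2⌋ = 8; lat ⌊6.85333/1⌋ = 6.
Subsquare: lon ⌊1.71243/0.0833333⌋ = 20 → u; lat ⌊0.85333/0.0416667⌋ = 20 → u.
Extended square: lon ⌊0.04576/0.00833333⌋ = 5; lat ⌊0.02000/0.00416667⌋ = 4.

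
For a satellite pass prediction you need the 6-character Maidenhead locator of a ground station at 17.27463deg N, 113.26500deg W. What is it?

Shift to the Maidenhead origin (180°W, 90°S): lon 66.7350, lat 107.2746.
Field: 66.7350/20 → 3 → D, 107.2746/10 → 10 → K; chars DK.
Square: 6.7350/2 → 3, 7.2746/1 → 7; chars 37.
Subsquare: 0.7350/0.0833333 → 8 → i, 0.2746/0.0416667 → 6 → g; chars ig.

DK37ig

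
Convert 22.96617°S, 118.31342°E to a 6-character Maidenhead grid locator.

OG97da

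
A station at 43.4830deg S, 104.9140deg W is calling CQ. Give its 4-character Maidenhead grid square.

DE76

Offset from 180°W / 90°S: lon 75.09°, lat 46.52°.
Field: lon ⌊75.09/20⌋ = 3 → D; lat ⌊46.52/10⌋ = 4 → E.
Square: lon ⌊15.09/2⌋ = 7; lat ⌊6.52/1⌋ = 6.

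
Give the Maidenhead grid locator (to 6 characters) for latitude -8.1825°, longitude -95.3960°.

EI21ht

Add 180° to longitude and 90° to latitude: 84.6040, 81.8175.
Field (20°×10°, letters A–R): lon ⌊84.6040/20⌋ = 4 → E; lat ⌊81.8175/10⌋ = 8 → I.
Square (2°×1°, digits 0–9): lon ⌊4.6040/2⌋ = 2; lat ⌊1.8175/1⌋ = 1.
Subsquare (5′×2.5′, letters a–x): lon ⌊0.6040/0.0833333⌋ = 7 → h; lat ⌊0.8175/0.0416667⌋ = 19 → t.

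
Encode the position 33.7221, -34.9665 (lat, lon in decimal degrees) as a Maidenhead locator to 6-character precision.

HM23mr

Shift to the Maidenhead origin (180°W, 90°S): lon 145.0335, lat 123.7221.
Field: 145.0335/20 → 7 → H, 123.7221/10 → 12 → M; chars HM.
Square: 5.0335/2 → 2, 3.7221/1 → 3; chars 23.
Subsquare: 1.0335/0.0833333 → 12 → m, 0.7221/0.0416667 → 17 → r; chars mr.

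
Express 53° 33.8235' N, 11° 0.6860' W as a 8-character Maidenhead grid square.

Add 180° to longitude and 90° to latitude: 168.98857, 143.56373.
Field: lon ⌊168.98857/20⌋ = 8 → I; lat ⌊143.56373/10⌋ = 14 → O.
Square: lon ⌊8.98857/2⌋ = 4; lat ⌊3.56373/1⌋ = 3.
Subsquare: lon ⌊0.98857/0.0833333⌋ = 11 → l; lat ⌊0.56373/0.0416667⌋ = 13 → n.
Extended square: lon ⌊0.07190/0.00833333⌋ = 8; lat ⌊0.02206/0.00416667⌋ = 5.

IO43ln85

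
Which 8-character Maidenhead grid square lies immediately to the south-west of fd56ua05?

FD56ta94

Longitude extended square 0; −1 → -1, wraps to 9, carry into subsquare.
Longitude subsquare u = 20; −1 → 19 = t.
Latitude extended square 5; −1 → 4.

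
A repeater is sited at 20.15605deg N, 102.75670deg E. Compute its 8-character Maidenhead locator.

OL10jd07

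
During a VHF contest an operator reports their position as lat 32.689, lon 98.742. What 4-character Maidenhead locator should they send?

Shift to the Maidenhead origin (180°W, 90°S): lon 278.74, lat 122.69.
Field (20°×10°, letters A–R): lon ⌊278.74/20⌋ = 13 → N; lat ⌊122.69/10⌋ = 12 → M.
Square (2°×1°, digits 0–9): lon ⌊18.74/2⌋ = 9; lat ⌊2.69/1⌋ = 2.

NM92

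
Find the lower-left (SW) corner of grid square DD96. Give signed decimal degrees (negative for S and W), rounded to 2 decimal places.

Field D=3, D=3: +3·20° lon, +3·10° lat → SW at lon -120°, lat -60°.
Square 9, 6: +9·2° lon, +6·1° lat → SW at lon -102°, lat -54°.
latitude -54.00, longitude -102.00.

-54.00, -102.00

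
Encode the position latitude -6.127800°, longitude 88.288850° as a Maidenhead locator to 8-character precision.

NI43du49

Add 180° to longitude and 90° to latitude: 268.28885, 83.87220.
Field: lon ⌊268.28885/20⌋ = 13 → N; lat ⌊83.87220/10⌋ = 8 → I.
Square: lon ⌊8.28885/2⌋ = 4; lat ⌊3.87220/1⌋ = 3.
Subsquare: lon ⌊0.28885/0.0833333⌋ = 3 → d; lat ⌊0.87220/0.0416667⌋ = 20 → u.
Extended square: lon ⌊0.03885/0.00833333⌋ = 4; lat ⌊0.03887/0.00416667⌋ = 9.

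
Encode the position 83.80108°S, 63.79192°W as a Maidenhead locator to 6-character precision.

FA86ce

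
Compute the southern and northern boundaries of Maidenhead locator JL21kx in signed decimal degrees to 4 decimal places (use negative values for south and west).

21.9583, 22.0000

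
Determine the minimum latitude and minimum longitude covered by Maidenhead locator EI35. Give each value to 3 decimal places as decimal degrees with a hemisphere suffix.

5.000° S, 94.000° W

Field E=4, I=8: +4·20° lon, +8·10° lat → SW at lon -100°, lat -10°.
Square 3, 5: +3·2° lon, +5·1° lat → SW at lon -94°, lat -5°.
latitude 5.000° S, longitude 94.000° W.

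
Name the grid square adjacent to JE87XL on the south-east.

JE97ak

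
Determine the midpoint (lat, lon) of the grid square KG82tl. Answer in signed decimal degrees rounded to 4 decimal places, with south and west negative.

-27.5208, 37.6250

Field K=10, G=6: +10·20° lon, +6·10° lat → SW at lon 20°, lat -30°.
Square 8, 2: +8·2° lon, +2·1° lat → SW at lon 36°, lat -28°.
Subsquare t=19, l=11: +19·0.0833333° lon, +11·0.0416667° lat → SW at lon 37.5833°, lat -27.5417°.
Cell spans 0.0833333° lon × 0.0416667° lat. Centre is SW corner plus half of each.
latitude -27.5208, longitude 37.6250.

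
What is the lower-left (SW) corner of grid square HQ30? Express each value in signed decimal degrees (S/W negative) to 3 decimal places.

70.000, -34.000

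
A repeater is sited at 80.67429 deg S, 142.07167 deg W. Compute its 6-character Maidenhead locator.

BA89xh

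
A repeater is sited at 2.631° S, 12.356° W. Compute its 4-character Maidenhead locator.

Shift to the Maidenhead origin (180°W, 90°S): lon 167.64, lat 87.37.
Field: 167.64/20 → 8 → I, 87.37/10 → 8 → I; chars II.
Square: 7.64/2 → 3, 7.37/1 → 7; chars 37.

II37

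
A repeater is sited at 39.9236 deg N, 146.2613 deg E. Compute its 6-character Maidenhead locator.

QM39dw

Add 180° to longitude and 90° to latitude: 326.2613, 129.9236.
Field (20°×10°, letters A–R): 326.2613/20 → 16 → Q, 129.9236/10 → 12 → M; chars QM.
Square (2°×1°, digits 0–9): 6.2613/2 → 3, 9.9236/1 → 9; chars 39.
Subsquare (5′×2.5′, letters a–x): 0.2613/0.0833333 → 3 → d, 0.9236/0.0416667 → 22 → w; chars dw.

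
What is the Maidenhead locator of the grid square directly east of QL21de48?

Longitude extended square 4; +1 → 5.
The latitude characters are unchanged.

QL21de58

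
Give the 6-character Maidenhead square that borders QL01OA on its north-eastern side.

Longitude subsquare o = 14; +1 → 15 = p.
Latitude subsquare a = 0; +1 → 1 = b.

QL01pb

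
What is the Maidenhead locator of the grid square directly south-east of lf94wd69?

Longitude extended square 6; +1 → 7.
Latitude extended square 9; −1 → 8.

LF94wd78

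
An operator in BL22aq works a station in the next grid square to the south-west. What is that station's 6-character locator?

Longitude subsquare a = 0; −1 → -1, wraps to 23 = x, carry into square.
Longitude square 2; −1 → 1.
Latitude subsquare q = 16; −1 → 15 = p.

BL12xp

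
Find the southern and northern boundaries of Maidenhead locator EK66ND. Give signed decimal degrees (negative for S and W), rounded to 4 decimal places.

16.1250, 16.1667

Field E=4, K=10: +4·20° lon, +10·10° lat → SW at lon -100°, lat 10°.
Square 6, 6: +6·2° lon, +6·1° lat → SW at lon -88°, lat 16°.
Subsquare n=13, d=3: +13·0.0833333° lon, +3·0.0416667° lat → SW at lon -86.9167°, lat 16.125°.
Cell spans 0.0833333° lon × 0.0416667° lat.
south 16.1250, north 16.1667.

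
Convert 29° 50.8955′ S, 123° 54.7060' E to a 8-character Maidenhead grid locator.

Shift to the Maidenhead origin (180°W, 90°S): lon 303.91177, lat 60.15174.
Field (20°×10°, letters A–R): 303.91177/20 → 15 → P, 60.15174/10 → 6 → G; chars PG.
Square (2°×1°, digits 0–9): 3.91177/2 → 1, 0.15174/1 → 0; chars 10.
Subsquare (5′×2.5′, letters a–x): 1.91177/0.0833333 → 22 → w, 0.15174/0.0416667 → 3 → d; chars wd.
Extended square (30″×15″, digits 0–9): 0.07843/0.00833333 → 9, 0.02674/0.00416667 → 6; chars 96.

PG10wd96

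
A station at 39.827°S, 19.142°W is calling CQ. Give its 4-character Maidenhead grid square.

IF00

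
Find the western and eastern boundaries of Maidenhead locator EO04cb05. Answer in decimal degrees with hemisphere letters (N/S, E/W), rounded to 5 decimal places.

99.83333° W, 99.82500° W

Field E=4, O=14: +4·20° lon, +14·10° lat → SW at lon -100°, lat 50°.
Square 0, 4: +0·2° lon, +4·1° lat → SW at lon -100°, lat 54°.
Subsquare c=2, b=1: +2·0.0833333° lon, +1·0.0416667° lat → SW at lon -99.8333°, lat 54.0417°.
Extended square 0, 5: +0·0.00833333° lon, +5·0.00416667° lat → SW at lon -99.8333°, lat 54.0625°.
Cell spans 0.00833333° lon × 0.00416667° lat.
west 99.83333° W, east 99.82500° W.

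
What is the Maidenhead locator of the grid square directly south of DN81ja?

DN80jx

Latitude subsquare a = 0; −1 → -1, wraps to 23 = x, carry into square.
Latitude square 1; −1 → 0.
The longitude characters are unchanged.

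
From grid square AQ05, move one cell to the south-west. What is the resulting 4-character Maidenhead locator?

Longitude square 0; −1 → -1, wraps to 9, carry into field.
Longitude field A = 0; −1 → -1, wraps to 17 = R, wrapping around the antimeridian.
Latitude square 5; −1 → 4.

RQ94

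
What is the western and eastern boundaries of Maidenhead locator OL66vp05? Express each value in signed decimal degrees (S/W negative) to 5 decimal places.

Field O=14, L=11: +14·20° lon, +11·10° lat → SW at lon 100°, lat 20°.
Square 6, 6: +6·2° lon, +6·1° lat → SW at lon 112°, lat 26°.
Subsquare v=21, p=15: +21·0.0833333° lon, +15·0.0416667° lat → SW at lon 113.75°, lat 26.625°.
Extended square 0, 5: +0·0.00833333° lon, +5·0.00416667° lat → SW at lon 113.75°, lat 26.6458°.
Cell spans 0.00833333° lon × 0.00416667° lat.
west 113.75000, east 113.75833.

113.75000, 113.75833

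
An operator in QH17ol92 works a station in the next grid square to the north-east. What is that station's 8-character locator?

QH17pl03

Longitude extended square 9; +1 → 10, wraps to 0, carry into subsquare.
Longitude subsquare o = 14; +1 → 15 = p.
Latitude extended square 2; +1 → 3.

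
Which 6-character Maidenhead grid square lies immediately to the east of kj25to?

KJ25uo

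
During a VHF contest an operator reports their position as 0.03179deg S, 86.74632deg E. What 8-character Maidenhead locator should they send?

NI39ix92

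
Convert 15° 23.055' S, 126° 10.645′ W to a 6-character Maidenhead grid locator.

Offset from 180°W / 90°S: lon 53.8226°, lat 74.6158°.
Field: lon ⌊53.8226/20⌋ = 2 → C; lat ⌊74.6158/10⌋ = 7 → H.
Square: lon ⌊13.8226/2⌋ = 6; lat ⌊4.6158/1⌋ = 4.
Subsquare: lon ⌊1.8226/0.0833333⌋ = 21 → v; lat ⌊0.6158/0.0416667⌋ = 14 → o.

CH64vo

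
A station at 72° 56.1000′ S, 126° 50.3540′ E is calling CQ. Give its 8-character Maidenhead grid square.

PB37kb05

Add 180° to longitude and 90° to latitude: 306.83923, 17.06500.
Field (20°×10°, letters A–R): 306.83923/20 → 15 → P, 17.06500/10 → 1 → B; chars PB.
Square (2°×1°, digits 0–9): 6.83923/2 → 3, 7.06500/1 → 7; chars 37.
Subsquare (5′×2.5′, letters a–x): 0.83923/0.0833333 → 10 → k, 0.06500/0.0416667 → 1 → b; chars kb.
Extended square (30″×15″, digits 0–9): 0.00590/0.00833333 → 0, 0.02333/0.00416667 → 5; chars 05.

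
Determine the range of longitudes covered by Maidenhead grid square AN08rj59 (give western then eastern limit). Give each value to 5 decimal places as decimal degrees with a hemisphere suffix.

Field A=0, N=13: +0·20° lon, +13·10° lat → SW at lon -180°, lat 40°.
Square 0, 8: +0·2° lon, +8·1° lat → SW at lon -180°, lat 48°.
Subsquare r=17, j=9: +17·0.0833333° lon, +9·0.0416667° lat → SW at lon -178.583°, lat 48.375°.
Extended square 5, 9: +5·0.00833333° lon, +9·0.00416667° lat → SW at lon -178.542°, lat 48.4125°.
Cell spans 0.00833333° lon × 0.00416667° lat.
west 178.54167° W, east 178.53333° W.

178.54167° W, 178.53333° W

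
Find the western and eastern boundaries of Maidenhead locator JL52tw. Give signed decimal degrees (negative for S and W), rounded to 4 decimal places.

11.5833, 11.6667

Field J=9, L=11: +9·20° lon, +11·10° lat → SW at lon 0°, lat 20°.
Square 5, 2: +5·2° lon, +2·1° lat → SW at lon 10°, lat 22°.
Subsquare t=19, w=22: +19·0.0833333° lon, +22·0.0416667° lat → SW at lon 11.5833°, lat 22.9167°.
Cell spans 0.0833333° lon × 0.0416667° lat.
west 11.5833, east 11.6667.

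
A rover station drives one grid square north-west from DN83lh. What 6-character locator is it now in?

DN83ki

Longitude subsquare l = 11; −1 → 10 = k.
Latitude subsquare h = 7; +1 → 8 = i.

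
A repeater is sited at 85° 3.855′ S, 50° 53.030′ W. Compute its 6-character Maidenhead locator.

GA44nw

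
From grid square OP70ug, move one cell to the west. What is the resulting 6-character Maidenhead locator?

Longitude subsquare u = 20; −1 → 19 = t.
The latitude characters are unchanged.

OP70tg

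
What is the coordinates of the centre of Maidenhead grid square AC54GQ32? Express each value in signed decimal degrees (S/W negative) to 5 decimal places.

Field A=0, C=2: +0·20° lon, +2·10° lat → SW at lon -180°, lat -70°.
Square 5, 4: +5·2° lon, +4·1° lat → SW at lon -170°, lat -66°.
Subsquare g=6, q=16: +6·0.0833333° lon, +16·0.0416667° lat → SW at lon -169.5°, lat -65.3333°.
Extended square 3, 2: +3·0.00833333° lon, +2·0.00416667° lat → SW at lon -169.475°, lat -65.325°.
Cell spans 0.00833333° lon × 0.00416667° lat. Centre is SW corner plus half of each.
latitude -65.32292, longitude -169.47083.

-65.32292, -169.47083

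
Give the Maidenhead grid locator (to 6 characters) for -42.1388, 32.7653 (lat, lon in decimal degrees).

KE67ju

Add 180° to longitude and 90° to latitude: 212.7653, 47.8612.
Field (20°×10°, letters A–R): lon ⌊212.7653/20⌋ = 10 → K; lat ⌊47.8612/10⌋ = 4 → E.
Square (2°×1°, digits 0–9): lon ⌊12.7653/2⌋ = 6; lat ⌊7.8612/1⌋ = 7.
Subsquare (5′×2.5′, letters a–x): lon ⌊0.7653/0.0833333⌋ = 9 → j; lat ⌊0.8612/0.0416667⌋ = 20 → u.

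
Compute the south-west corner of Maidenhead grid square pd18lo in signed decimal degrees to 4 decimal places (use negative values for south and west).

Field P=15, D=3: +15·20° lon, +3·10° lat → SW at lon 120°, lat -60°.
Square 1, 8: +1·2° lon, +8·1° lat → SW at lon 122°, lat -52°.
Subsquare l=11, o=14: +11·0.0833333° lon, +14·0.0416667° lat → SW at lon 122.917°, lat -51.4167°.
latitude -51.4167, longitude 122.9167.

-51.4167, 122.9167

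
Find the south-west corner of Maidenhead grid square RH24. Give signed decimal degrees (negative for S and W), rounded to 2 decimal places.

Field R=17, H=7: +17·20° lon, +7·10° lat → SW at lon 160°, lat -20°.
Square 2, 4: +2·2° lon, +4·1° lat → SW at lon 164°, lat -16°.
latitude -16.00, longitude 164.00.

-16.00, 164.00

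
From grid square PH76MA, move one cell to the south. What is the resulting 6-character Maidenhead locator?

PH75mx

Latitude subsquare a = 0; −1 → -1, wraps to 23 = x, carry into square.
Latitude square 6; −1 → 5.
The longitude characters are unchanged.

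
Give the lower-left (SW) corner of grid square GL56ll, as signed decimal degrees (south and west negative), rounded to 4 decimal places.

Field G=6, L=11: +6·20° lon, +11·10° lat → SW at lon -60°, lat 20°.
Square 5, 6: +5·2° lon, +6·1° lat → SW at lon -50°, lat 26°.
Subsquare l=11, l=11: +11·0.0833333° lon, +11·0.0416667° lat → SW at lon -49.0833°, lat 26.4583°.
latitude 26.4583, longitude -49.0833.

26.4583, -49.0833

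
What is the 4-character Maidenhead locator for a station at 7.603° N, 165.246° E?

Add 180° to longitude and 90° to latitude: 345.25, 97.60.
Field (20°×10°, letters A–R): lon ⌊345.25/20⌋ = 17 → R; lat ⌊97.60/10⌋ = 9 → J.
Square (2°×1°, digits 0–9): lon ⌊5.25/2⌋ = 2; lat ⌊7.60/1⌋ = 7.

RJ27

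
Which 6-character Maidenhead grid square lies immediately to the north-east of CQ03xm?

CQ13an

Longitude subsquare x = 23; +1 → 24, wraps to 0 = a, carry into square.
Longitude square 0; +1 → 1.
Latitude subsquare m = 12; +1 → 13 = n.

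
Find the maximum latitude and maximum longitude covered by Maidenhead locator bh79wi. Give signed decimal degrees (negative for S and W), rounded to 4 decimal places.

-10.6250, -144.0833

Field B=1, H=7: +1·20° lon, +7·10° lat → SW at lon -160°, lat -20°.
Square 7, 9: +7·2° lon, +9·1° lat → SW at lon -146°, lat -11°.
Subsquare w=22, i=8: +22·0.0833333° lon, +8·0.0416667° lat → SW at lon -144.167°, lat -10.6667°.
Cell spans 0.0833333° lon × 0.0416667° lat. NE corner is SW corner plus one full cell.
latitude -10.6250, longitude -144.0833.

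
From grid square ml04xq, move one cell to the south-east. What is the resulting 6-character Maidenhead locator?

Longitude subsquare x = 23; +1 → 24, wraps to 0 = a, carry into square.
Longitude square 0; +1 → 1.
Latitude subsquare q = 16; −1 → 15 = p.

ML14ap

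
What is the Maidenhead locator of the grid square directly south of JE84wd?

JE84wc

Latitude subsquare d = 3; −1 → 2 = c.
The longitude characters are unchanged.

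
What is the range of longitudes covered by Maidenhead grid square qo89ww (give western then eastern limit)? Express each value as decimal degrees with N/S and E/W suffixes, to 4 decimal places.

Field Q=16, O=14: +16·20° lon, +14·10° lat → SW at lon 140°, lat 50°.
Square 8, 9: +8·2° lon, +9·1° lat → SW at lon 156°, lat 59°.
Subsquare w=22, w=22: +22·0.0833333° lon, +22·0.0416667° lat → SW at lon 157.833°, lat 59.9167°.
Cell spans 0.0833333° lon × 0.0416667° lat.
west 157.8333° E, east 157.9167° E.

157.8333° E, 157.9167° E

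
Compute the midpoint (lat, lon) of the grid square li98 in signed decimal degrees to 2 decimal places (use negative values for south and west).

-1.50, 59.00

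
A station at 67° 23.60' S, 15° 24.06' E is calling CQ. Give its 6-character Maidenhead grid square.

Add 180° to longitude and 90° to latitude: 195.4010, 22.6067.
Field: 195.4010/20 → 9 → J, 22.6067/10 → 2 → C; chars JC.
Square: 15.4010/2 → 7, 2.6067/1 → 2; chars 72.
Subsquare: 1.4010/0.0833333 → 16 → q, 0.6067/0.0416667 → 14 → o; chars qo.

JC72qo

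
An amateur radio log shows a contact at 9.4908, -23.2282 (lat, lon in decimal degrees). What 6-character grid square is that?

Offset from 180°W / 90°S: lon 156.7718°, lat 99.4908°.
Field: 156.7718/20 → 7 → H, 99.4908/10 → 9 → J; chars HJ.
Square: 16.7718/2 → 8, 9.4908/1 → 9; chars 89.
Subsquare: 0.7718/0.0833333 → 9 → j, 0.4908/0.0416667 → 11 → l; chars jl.

HJ89jl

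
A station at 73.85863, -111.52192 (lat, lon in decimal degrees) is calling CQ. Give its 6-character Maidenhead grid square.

Offset from 180°W / 90°S: lon 68.4781°, lat 163.8586°.
Field: lon ⌊68.4781/20⌋ = 3 → D; lat ⌊163.8586/10⌋ = 16 → Q.
Square: lon ⌊8.4781/2⌋ = 4; lat ⌊3.8586/1⌋ = 3.
Subsquare: lon ⌊0.4781/0.0833333⌋ = 5 → f; lat ⌊0.8586/0.0416667⌋ = 20 → u.

DQ43fu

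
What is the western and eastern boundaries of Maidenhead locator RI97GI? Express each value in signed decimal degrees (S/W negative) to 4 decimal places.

Field R=17, I=8: +17·20° lon, +8·10° lat → SW at lon 160°, lat -10°.
Square 9, 7: +9·2° lon, +7·1° lat → SW at lon 178°, lat -3°.
Subsquare g=6, i=8: +6·0.0833333° lon, +8·0.0416667° lat → SW at lon 178.5°, lat -2.66667°.
Cell spans 0.0833333° lon × 0.0416667° lat.
west 178.5000, east 178.5833.

178.5000, 178.5833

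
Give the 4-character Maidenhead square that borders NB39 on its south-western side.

NB28

Longitude square 3; −1 → 2.
Latitude square 9; −1 → 8.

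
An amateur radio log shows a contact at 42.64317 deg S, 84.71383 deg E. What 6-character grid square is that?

Add 180° to longitude and 90° to latitude: 264.7138, 47.3568.
Field (20°×10°, letters A–R): 264.7138/20 → 13 → N, 47.3568/10 → 4 → E; chars NE.
Square (2°×1°, digits 0–9): 4.7138/2 → 2, 7.3568/1 → 7; chars 27.
Subsquare (5′×2.5′, letters a–x): 0.7138/0.0833333 → 8 → i, 0.3568/0.0416667 → 8 → i; chars ii.

NE27ii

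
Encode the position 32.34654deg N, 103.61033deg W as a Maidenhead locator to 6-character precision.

Offset from 180°W / 90°S: lon 76.3897°, lat 122.3465°.
Field (20°×10°, letters A–R): lon ⌊76.3897/20⌋ = 3 → D; lat ⌊122.3465/10⌋ = 12 → M.
Square (2°×1°, digits 0–9): lon ⌊16.3897/2⌋ = 8; lat ⌊2.3465/1⌋ = 2.
Subsquare (5′×2.5′, letters a–x): lon ⌊0.3897/0.0833333⌋ = 4 → e; lat ⌊0.3465/0.0416667⌋ = 8 → i.

DM82ei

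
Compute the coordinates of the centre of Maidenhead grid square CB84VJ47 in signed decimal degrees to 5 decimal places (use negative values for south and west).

Field C=2, B=1: +2·20° lon, +1·10° lat → SW at lon -140°, lat -80°.
Square 8, 4: +8·2° lon, +4·1° lat → SW at lon -124°, lat -76°.
Subsquare v=21, j=9: +21·0.0833333° lon, +9·0.0416667° lat → SW at lon -122.25°, lat -75.625°.
Extended square 4, 7: +4·0.00833333° lon, +7·0.00416667° lat → SW at lon -122.217°, lat -75.5958°.
Cell spans 0.00833333° lon × 0.00416667° lat. Centre is SW corner plus half of each.
latitude -75.59375, longitude -122.21250.

-75.59375, -122.21250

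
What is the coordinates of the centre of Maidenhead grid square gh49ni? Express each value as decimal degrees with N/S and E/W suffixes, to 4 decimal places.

10.6458° S, 50.8750° W

Field G=6, H=7: +6·20° lon, +7·10° lat → SW at lon -60°, lat -20°.
Square 4, 9: +4·2° lon, +9·1° lat → SW at lon -52°, lat -11°.
Subsquare n=13, i=8: +13·0.0833333° lon, +8·0.0416667° lat → SW at lon -50.9167°, lat -10.6667°.
Cell spans 0.0833333° lon × 0.0416667° lat. Centre is SW corner plus half of each.
latitude 10.6458° S, longitude 50.8750° W.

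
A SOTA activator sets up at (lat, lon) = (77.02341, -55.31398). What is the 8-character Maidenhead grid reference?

GQ27ia25

Add 180° to longitude and 90° to latitude: 124.68602, 167.02341.
Field (20°×10°, letters A–R): 124.68602/20 → 6 → G, 167.02341/10 → 16 → Q; chars GQ.
Square (2°×1°, digits 0–9): 4.68602/2 → 2, 7.02341/1 → 7; chars 27.
Subsquare (5′×2.5′, letters a–x): 0.68602/0.0833333 → 8 → i, 0.02341/0.0416667 → 0 → a; chars ia.
Extended square (30″×15″, digits 0–9): 0.01935/0.00833333 → 2, 0.02341/0.00416667 → 5; chars 25.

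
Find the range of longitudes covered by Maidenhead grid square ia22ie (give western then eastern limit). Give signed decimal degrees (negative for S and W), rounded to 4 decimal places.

-15.3333, -15.2500

Field I=8, A=0: +8·20° lon, +0·10° lat → SW at lon -20°, lat -90°.
Square 2, 2: +2·2° lon, +2·1° lat → SW at lon -16°, lat -88°.
Subsquare i=8, e=4: +8·0.0833333° lon, +4·0.0416667° lat → SW at lon -15.3333°, lat -87.8333°.
Cell spans 0.0833333° lon × 0.0416667° lat.
west -15.3333, east -15.2500.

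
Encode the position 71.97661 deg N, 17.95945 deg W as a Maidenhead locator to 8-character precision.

IQ11ax44

Add 180° to longitude and 90° to latitude: 162.04055, 161.97661.
Field: lon ⌊162.04055/20⌋ = 8 → I; lat ⌊161.97661/10⌋ = 16 → Q.
Square: lon ⌊2.04055/2⌋ = 1; lat ⌊1.97661/1⌋ = 1.
Subsquare: lon ⌊0.04055/0.0833333⌋ = 0 → a; lat ⌊0.97661/0.0416667⌋ = 23 → x.
Extended square: lon ⌊0.04055/0.00833333⌋ = 4; lat ⌊0.01828/0.00416667⌋ = 4.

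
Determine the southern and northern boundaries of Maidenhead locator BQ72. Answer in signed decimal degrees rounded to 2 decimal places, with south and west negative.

72.00, 73.00

Field B=1, Q=16: +1·20° lon, +16·10° lat → SW at lon -160°, lat 70°.
Square 7, 2: +7·2° lon, +2·1° lat → SW at lon -146°, lat 72°.
Cell spans 2° lon × 1° lat.
south 72.00, north 73.00.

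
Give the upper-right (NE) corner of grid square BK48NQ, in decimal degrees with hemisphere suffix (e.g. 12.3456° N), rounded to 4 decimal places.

18.7083° N, 150.8333° W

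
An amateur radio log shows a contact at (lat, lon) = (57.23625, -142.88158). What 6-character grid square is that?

Shift to the Maidenhead origin (180°W, 90°S): lon 37.1184, lat 147.2362.
Field (20°×10°, letters A–R): 37.1184/20 → 1 → B, 147.2362/10 → 14 → O; chars BO.
Square (2°×1°, digits 0–9): 17.1184/2 → 8, 7.2362/1 → 7; chars 87.
Subsquare (5′×2.5′, letters a–x): 1.1184/0.0833333 → 13 → n, 0.2362/0.0416667 → 5 → f; chars nf.

BO87nf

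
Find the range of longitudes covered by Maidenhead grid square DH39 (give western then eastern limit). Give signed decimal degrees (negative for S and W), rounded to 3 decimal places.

-114.000, -112.000

Field D=3, H=7: +3·20° lon, +7·10° lat → SW at lon -120°, lat -20°.
Square 3, 9: +3·2° lon, +9·1° lat → SW at lon -114°, lat -11°.
Cell spans 2° lon × 1° lat.
west -114.000, east -112.000.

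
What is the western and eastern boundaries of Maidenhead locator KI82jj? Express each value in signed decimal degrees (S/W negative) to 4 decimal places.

Field K=10, I=8: +10·20° lon, +8·10° lat → SW at lon 20°, lat -10°.
Square 8, 2: +8·2° lon, +2·1° lat → SW at lon 36°, lat -8°.
Subsquare j=9, j=9: +9·0.0833333° lon, +9·0.0416667° lat → SW at lon 36.75°, lat -7.625°.
Cell spans 0.0833333° lon × 0.0416667° lat.
west 36.7500, east 36.8333.

36.7500, 36.8333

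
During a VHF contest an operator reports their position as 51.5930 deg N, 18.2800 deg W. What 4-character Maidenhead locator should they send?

Offset from 180°W / 90°S: lon 161.72°, lat 141.59°.
Field: 161.72/20 → 8 → I, 141.59/10 → 14 → O; chars IO.
Square: 1.72/2 → 0, 1.59/1 → 1; chars 01.

IO01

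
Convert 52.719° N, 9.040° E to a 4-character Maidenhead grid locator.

Shift to the Maidenhead origin (180°W, 90°S): lon 189.04, lat 142.72.
Field: lon ⌊189.04/20⌋ = 9 → J; lat ⌊142.72/10⌋ = 14 → O.
Square: lon ⌊9.04/2⌋ = 4; lat ⌊2.72/1⌋ = 2.

JO42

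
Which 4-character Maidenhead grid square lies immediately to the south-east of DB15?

Longitude square 1; +1 → 2.
Latitude square 5; −1 → 4.

DB24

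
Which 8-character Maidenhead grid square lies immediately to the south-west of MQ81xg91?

Longitude extended square 9; −1 → 8.
Latitude extended square 1; −1 → 0.

MQ81xg80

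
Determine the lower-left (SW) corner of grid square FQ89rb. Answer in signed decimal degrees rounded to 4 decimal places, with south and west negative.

79.0417, -62.5833

Field F=5, Q=16: +5·20° lon, +16·10° lat → SW at lon -80°, lat 70°.
Square 8, 9: +8·2° lon, +9·1° lat → SW at lon -64°, lat 79°.
Subsquare r=17, b=1: +17·0.0833333° lon, +1·0.0416667° lat → SW at lon -62.5833°, lat 79.0417°.
latitude 79.0417, longitude -62.5833.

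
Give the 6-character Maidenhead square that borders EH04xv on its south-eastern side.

EH14au

Longitude subsquare x = 23; +1 → 24, wraps to 0 = a, carry into square.
Longitude square 0; +1 → 1.
Latitude subsquare v = 21; −1 → 20 = u.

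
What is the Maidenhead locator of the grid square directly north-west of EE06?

DE97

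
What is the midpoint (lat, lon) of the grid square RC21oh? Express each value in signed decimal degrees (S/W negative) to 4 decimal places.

-68.6875, 165.2083

Field R=17, C=2: +17·20° lon, +2·10° lat → SW at lon 160°, lat -70°.
Square 2, 1: +2·2° lon, +1·1° lat → SW at lon 164°, lat -69°.
Subsquare o=14, h=7: +14·0.0833333° lon, +7·0.0416667° lat → SW at lon 165.167°, lat -68.7083°.
Cell spans 0.0833333° lon × 0.0416667° lat. Centre is SW corner plus half of each.
latitude -68.6875, longitude 165.2083.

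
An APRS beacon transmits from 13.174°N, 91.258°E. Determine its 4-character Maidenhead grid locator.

NK53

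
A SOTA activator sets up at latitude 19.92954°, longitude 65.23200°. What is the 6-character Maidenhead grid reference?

Shift to the Maidenhead origin (180°W, 90°S): lon 245.2320, lat 109.9295.
Field (20°×10°, letters A–R): lon ⌊245.2320/20⌋ = 12 → M; lat ⌊109.9295/10⌋ = 10 → K.
Square (2°×1°, digits 0–9): lon ⌊5.2320/2⌋ = 2; lat ⌊9.9295/1⌋ = 9.
Subsquare (5′×2.5′, letters a–x): lon ⌊1.2320/0.0833333⌋ = 14 → o; lat ⌊0.9295/0.0416667⌋ = 22 → w.

MK29ow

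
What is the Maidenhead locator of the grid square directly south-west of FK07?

EK96

Longitude square 0; −1 → -1, wraps to 9, carry into field.
Longitude field F = 5; −1 → 4 = E.
Latitude square 7; −1 → 6.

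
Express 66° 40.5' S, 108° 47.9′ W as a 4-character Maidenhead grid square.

Offset from 180°W / 90°S: lon 71.20°, lat 23.33°.
Field: 71.20/20 → 3 → D, 23.33/10 → 2 → C; chars DC.
Square: 11.20/2 → 5, 3.33/1 → 3; chars 53.

DC53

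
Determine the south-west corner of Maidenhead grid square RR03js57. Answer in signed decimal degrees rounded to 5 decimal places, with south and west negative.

83.77917, 160.79167

Field R=17, R=17: +17·20° lon, +17·10° lat → SW at lon 160°, lat 80°.
Square 0, 3: +0·2° lon, +3·1° lat → SW at lon 160°, lat 83°.
Subsquare j=9, s=18: +9·0.0833333° lon, +18·0.0416667° lat → SW at lon 160.75°, lat 83.75°.
Extended square 5, 7: +5·0.00833333° lon, +7·0.00416667° lat → SW at lon 160.792°, lat 83.7792°.
latitude 83.77917, longitude 160.79167.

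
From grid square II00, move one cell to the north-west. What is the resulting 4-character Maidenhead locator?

HI91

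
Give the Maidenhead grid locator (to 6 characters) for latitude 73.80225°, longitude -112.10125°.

Add 180° to longitude and 90° to latitude: 67.8988, 163.8023.
Field: 67.8988/20 → 3 → D, 163.8023/10 → 16 → Q; chars DQ.
Square: 7.8988/2 → 3, 3.8023/1 → 3; chars 33.
Subsquare: 1.8988/0.0833333 → 22 → w, 0.8023/0.0416667 → 19 → t; chars wt.

DQ33wt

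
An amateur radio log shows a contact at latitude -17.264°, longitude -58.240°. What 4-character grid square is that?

Add 180° to longitude and 90° to latitude: 121.76, 72.74.
Field: 121.76/20 → 6 → G, 72.74/10 → 7 → H; chars GH.
Square: 1.76/2 → 0, 2.74/1 → 2; chars 02.

GH02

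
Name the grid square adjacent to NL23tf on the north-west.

Longitude subsquare t = 19; −1 → 18 = s.
Latitude subsquare f = 5; +1 → 6 = g.

NL23sg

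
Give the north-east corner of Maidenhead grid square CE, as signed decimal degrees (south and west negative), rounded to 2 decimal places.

-40.00, -120.00

Field C=2, E=4: +2·20° lon, +4·10° lat → SW at lon -140°, lat -50°.
Cell spans 20° lon × 10° lat. NE corner is SW corner plus one full cell.
latitude -40.00, longitude -120.00.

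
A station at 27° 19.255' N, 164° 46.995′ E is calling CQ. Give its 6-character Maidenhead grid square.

RL27jh

Offset from 180°W / 90°S: lon 344.7833°, lat 117.3209°.
Field (20°×10°, letters A–R): 344.7833/20 → 17 → R, 117.3209/10 → 11 → L; chars RL.
Square (2°×1°, digits 0–9): 4.7833/2 → 2, 7.3209/1 → 7; chars 27.
Subsquare (5′×2.5′, letters a–x): 0.7833/0.0833333 → 9 → j, 0.3209/0.0416667 → 7 → h; chars jh.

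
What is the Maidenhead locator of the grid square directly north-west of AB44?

Longitude square 4; −1 → 3.
Latitude square 4; +1 → 5.

AB35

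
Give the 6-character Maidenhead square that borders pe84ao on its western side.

PE74xo

Longitude subsquare a = 0; −1 → -1, wraps to 23 = x, carry into square.
Longitude square 8; −1 → 7.
The latitude characters are unchanged.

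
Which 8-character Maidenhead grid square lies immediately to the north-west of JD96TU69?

Longitude extended square 6; −1 → 5.
Latitude extended square 9; +1 → 10, wraps to 0, carry into subsquare.
Latitude subsquare u = 20; +1 → 21 = v.

JD96tv50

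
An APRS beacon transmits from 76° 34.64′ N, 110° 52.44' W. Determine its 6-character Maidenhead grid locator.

DQ46nn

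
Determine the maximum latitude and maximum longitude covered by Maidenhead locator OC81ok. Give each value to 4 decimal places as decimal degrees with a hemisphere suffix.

Field O=14, C=2: +14·20° lon, +2·10° lat → SW at lon 100°, lat -70°.
Square 8, 1: +8·2° lon, +1·1° lat → SW at lon 116°, lat -69°.
Subsquare o=14, k=10: +14·0.0833333° lon, +10·0.0416667° lat → SW at lon 117.167°, lat -68.5833°.
Cell spans 0.0833333° lon × 0.0416667° lat. NE corner is SW corner plus one full cell.
latitude 68.5417° S, longitude 117.2500° E.

68.5417° S, 117.2500° E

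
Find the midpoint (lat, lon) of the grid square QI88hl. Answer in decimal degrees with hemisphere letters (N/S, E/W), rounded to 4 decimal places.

Field Q=16, I=8: +16·20° lon, +8·10° lat → SW at lon 140°, lat -10°.
Square 8, 8: +8·2° lon, +8·1° lat → SW at lon 156°, lat -2°.
Subsquare h=7, l=11: +7·0.0833333° lon, +11·0.0416667° lat → SW at lon 156.583°, lat -1.54167°.
Cell spans 0.0833333° lon × 0.0416667° lat. Centre is SW corner plus half of each.
latitude 1.5208° S, longitude 156.6250° E.

1.5208° S, 156.6250° E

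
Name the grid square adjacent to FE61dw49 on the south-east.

FE61dw58

Longitude extended square 4; +1 → 5.
Latitude extended square 9; −1 → 8.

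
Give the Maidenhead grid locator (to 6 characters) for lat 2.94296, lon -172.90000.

AJ32nw

Add 180° to longitude and 90° to latitude: 7.1000, 92.9430.
Field: lon ⌊7.1000/20⌋ = 0 → A; lat ⌊92.9430/10⌋ = 9 → J.
Square: lon ⌊7.1000/2⌋ = 3; lat ⌊2.9430/1⌋ = 2.
Subsquare: lon ⌊1.1000/0.0833333⌋ = 13 → n; lat ⌊0.9430/0.0416667⌋ = 22 → w.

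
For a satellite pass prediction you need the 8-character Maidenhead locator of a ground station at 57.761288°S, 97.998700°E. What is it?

Shift to the Maidenhead origin (180°W, 90°S): lon 277.99870, lat 32.23871.
Field: lon ⌊277.99870/20⌋ = 13 → N; lat ⌊32.23871/10⌋ = 3 → D.
Square: lon ⌊17.99870/2⌋ = 8; lat ⌊2.23871/1⌋ = 2.
Subsquare: lon ⌊1.99870/0.0833333⌋ = 23 → x; lat ⌊0.23871/0.0416667⌋ = 5 → f.
Extended square: lon ⌊0.08203/0.00833333⌋ = 9; lat ⌊0.03038/0.00416667⌋ = 7.

ND82xf97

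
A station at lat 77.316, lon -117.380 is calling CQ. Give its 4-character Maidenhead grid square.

Shift to the Maidenhead origin (180°W, 90°S): lon 62.62, lat 167.32.
Field: lon ⌊62.62/20⌋ = 3 → D; lat ⌊167.32/10⌋ = 16 → Q.
Square: lon ⌊2.62/2⌋ = 1; lat ⌊7.32/1⌋ = 7.

DQ17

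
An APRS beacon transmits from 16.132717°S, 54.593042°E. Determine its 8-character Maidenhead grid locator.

Offset from 180°W / 90°S: lon 234.59304°, lat 73.86728°.
Field: 234.59304/20 → 11 → L, 73.86728/10 → 7 → H; chars LH.
Square: 14.59304/2 → 7, 3.86728/1 → 3; chars 73.
Subsquare: 0.59304/0.0833333 → 7 → h, 0.86728/0.0416667 → 20 → u; chars hu.
Extended square: 0.00971/0.00833333 → 1, 0.03395/0.00416667 → 8; chars 18.

LH73hu18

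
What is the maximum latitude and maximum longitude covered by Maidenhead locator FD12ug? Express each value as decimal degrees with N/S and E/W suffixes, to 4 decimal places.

Field F=5, D=3: +5·20° lon, +3·10° lat → SW at lon -80°, lat -60°.
Square 1, 2: +1·2° lon, +2·1° lat → SW at lon -78°, lat -58°.
Subsquare u=20, g=6: +20·0.0833333° lon, +6·0.0416667° lat → SW at lon -76.3333°, lat -57.75°.
Cell spans 0.0833333° lon × 0.0416667° lat. NE corner is SW corner plus one full cell.
latitude 57.7083° S, longitude 76.2500° W.

57.7083° S, 76.2500° W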